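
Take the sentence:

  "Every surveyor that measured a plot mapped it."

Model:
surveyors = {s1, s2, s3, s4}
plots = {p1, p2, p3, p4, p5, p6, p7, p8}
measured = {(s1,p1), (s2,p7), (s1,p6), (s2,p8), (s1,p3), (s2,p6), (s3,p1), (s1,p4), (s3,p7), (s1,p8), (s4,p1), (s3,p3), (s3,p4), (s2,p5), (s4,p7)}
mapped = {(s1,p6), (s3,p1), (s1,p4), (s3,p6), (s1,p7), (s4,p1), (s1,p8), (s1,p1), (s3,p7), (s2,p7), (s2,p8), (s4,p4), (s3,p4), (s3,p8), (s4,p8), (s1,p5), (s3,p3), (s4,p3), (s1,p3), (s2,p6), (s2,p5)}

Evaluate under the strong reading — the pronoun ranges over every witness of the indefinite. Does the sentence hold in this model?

False

"it" takes "a plot" as antecedent — a donkey pronoun bound across the clause boundary.
Strong reading: for every (s,p) with measured(s,p), mapped(s,p).
Restrictor pairs: (s1,p1) ✓  (s1,p3) ✓  (s1,p4) ✓  (s1,p6) ✓  (s1,p8) ✓  (s2,p5) ✓  (s2,p6) ✓  (s2,p7) ✓  (s2,p8) ✓  (s3,p1) ✓  (s3,p3) ✓  (s3,p4) ✓  (s3,p7) ✓  (s4,p1) ✓  (s4,p7) ✗
Counterexample: (s4,p7) is in measured but fails the scope.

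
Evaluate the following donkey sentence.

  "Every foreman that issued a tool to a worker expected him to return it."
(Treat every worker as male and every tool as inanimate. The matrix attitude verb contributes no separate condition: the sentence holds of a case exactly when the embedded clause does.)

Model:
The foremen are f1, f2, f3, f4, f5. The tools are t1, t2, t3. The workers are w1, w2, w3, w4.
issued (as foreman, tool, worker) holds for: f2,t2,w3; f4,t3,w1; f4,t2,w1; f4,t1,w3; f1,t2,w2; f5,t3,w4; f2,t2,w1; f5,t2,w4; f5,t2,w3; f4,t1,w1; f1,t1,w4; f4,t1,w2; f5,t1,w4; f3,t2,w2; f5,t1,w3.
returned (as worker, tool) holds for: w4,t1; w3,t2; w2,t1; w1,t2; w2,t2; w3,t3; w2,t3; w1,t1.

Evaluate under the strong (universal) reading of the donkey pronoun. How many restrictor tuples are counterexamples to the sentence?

"him" takes "a worker" as antecedent and "it" takes "a tool"; both are donkey pronouns co-varying with the restrictor.
Strong reading: for every (f,t,w) with issued(f,t,w), returned(w,t).
Restrictor triples: (f1,t1,w4)→returned(w4,t1) ✓  (f1,t2,w2)→returned(w2,t2) ✓  (f2,t2,w1)→returned(w1,t2) ✓  (f2,t2,w3)→returned(w3,t2) ✓  (f3,t2,w2)→returned(w2,t2) ✓  (f4,t1,w1)→returned(w1,t1) ✓  (f4,t1,w2)→returned(w2,t1) ✓  (f4,t1,w3)→returned(w3,t1) ✗  (f4,t2,w1)→returned(w1,t2) ✓  (f4,t3,w1)→returned(w1,t3) ✗  (f5,t1,w3)→returned(w3,t1) ✗  (f5,t1,w4)→returned(w4,t1) ✓  (f5,t2,w3)→returned(w3,t2) ✓  (f5,t2,w4)→returned(w4,t2) ✗  (f5,t3,w4)→returned(w4,t3) ✗
Counterexamples (restrictor triples failing the scope): 5.

5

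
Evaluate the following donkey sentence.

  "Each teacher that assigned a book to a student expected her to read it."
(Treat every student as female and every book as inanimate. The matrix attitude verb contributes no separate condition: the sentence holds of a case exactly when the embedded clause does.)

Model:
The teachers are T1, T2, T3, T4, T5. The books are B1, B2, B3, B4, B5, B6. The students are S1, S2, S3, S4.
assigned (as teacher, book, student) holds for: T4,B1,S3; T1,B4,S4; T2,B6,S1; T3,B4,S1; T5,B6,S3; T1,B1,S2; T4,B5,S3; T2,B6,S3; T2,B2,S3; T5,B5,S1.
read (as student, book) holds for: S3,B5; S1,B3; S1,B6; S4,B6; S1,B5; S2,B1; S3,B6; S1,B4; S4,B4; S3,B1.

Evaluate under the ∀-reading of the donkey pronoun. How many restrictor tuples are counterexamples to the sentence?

"her" takes "a student" as antecedent and "it" takes "a book"; both are donkey pronouns co-varying with the restrictor.
Strong reading: for every (t,b,s) with assigned(t,b,s), read(s,b).
Restrictor triples: (T1,B1,S2)→read(S2,B1) ✓  (T1,B4,S4)→read(S4,B4) ✓  (T2,B2,S3)→read(S3,B2) ✗  (T2,B6,S1)→read(S1,B6) ✓  (T2,B6,S3)→read(S3,B6) ✓  (T3,B4,S1)→read(S1,B4) ✓  (T4,B1,S3)→read(S3,B1) ✓  (T4,B5,S3)→read(S3,B5) ✓  (T5,B5,S1)→read(S1,B5) ✓  (T5,B6,S3)→read(S3,B6) ✓
Counterexamples (restrictor triples failing the scope): 1.

1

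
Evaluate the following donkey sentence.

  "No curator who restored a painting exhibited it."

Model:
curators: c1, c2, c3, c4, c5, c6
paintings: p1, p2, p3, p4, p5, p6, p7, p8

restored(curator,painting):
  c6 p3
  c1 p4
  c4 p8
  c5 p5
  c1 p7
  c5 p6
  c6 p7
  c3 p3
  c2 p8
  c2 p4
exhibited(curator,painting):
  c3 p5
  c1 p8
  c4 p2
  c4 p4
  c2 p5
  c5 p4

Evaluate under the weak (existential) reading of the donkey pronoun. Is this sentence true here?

"it" takes "a painting" as antecedent — a donkey pronoun bound across the clause boundary.
Truth condition: for no (c,p) with restored(c,p) does exhibited(c,p) hold.
Restrictor pairs — does the scope hold? (c1,p4):fails  (c1,p7):fails  (c2,p4):fails  (c2,p8):fails  (c3,p3):fails  (c4,p8):fails  (c5,p5):fails  (c5,p6):fails  (c6,p3):fails  (c6,p7):fails
Scope holds for no restrictor pair, so the sentence is true.

True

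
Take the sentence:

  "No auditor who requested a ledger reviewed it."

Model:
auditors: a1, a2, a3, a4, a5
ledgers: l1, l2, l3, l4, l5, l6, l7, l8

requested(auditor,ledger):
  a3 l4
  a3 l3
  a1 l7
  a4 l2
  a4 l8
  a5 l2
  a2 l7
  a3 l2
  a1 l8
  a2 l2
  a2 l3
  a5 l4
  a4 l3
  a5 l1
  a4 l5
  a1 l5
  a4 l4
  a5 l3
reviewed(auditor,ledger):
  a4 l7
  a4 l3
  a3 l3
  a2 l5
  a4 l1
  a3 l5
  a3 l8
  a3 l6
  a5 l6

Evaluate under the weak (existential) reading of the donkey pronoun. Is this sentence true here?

"it" takes "a ledger" as antecedent — a donkey pronoun bound across the clause boundary.
Truth condition: for no (a,l) with requested(a,l) does reviewed(a,l) hold.
Restrictor pairs — does the scope hold? (a1,l5):fails  (a1,l7):fails  (a1,l8):fails  (a2,l2):fails  (a2,l3):fails  (a2,l7):fails  (a3,l2):fails  (a3,l3):holds  (a3,l4):fails  (a4,l2):fails  (a4,l3):holds  (a4,l4):fails  (a4,l5):fails  (a4,l8):fails  (a5,l1):fails  (a5,l2):fails  (a5,l3):fails  (a5,l4):fails
Scope holds for 2 pair(s), so the sentence is false.

False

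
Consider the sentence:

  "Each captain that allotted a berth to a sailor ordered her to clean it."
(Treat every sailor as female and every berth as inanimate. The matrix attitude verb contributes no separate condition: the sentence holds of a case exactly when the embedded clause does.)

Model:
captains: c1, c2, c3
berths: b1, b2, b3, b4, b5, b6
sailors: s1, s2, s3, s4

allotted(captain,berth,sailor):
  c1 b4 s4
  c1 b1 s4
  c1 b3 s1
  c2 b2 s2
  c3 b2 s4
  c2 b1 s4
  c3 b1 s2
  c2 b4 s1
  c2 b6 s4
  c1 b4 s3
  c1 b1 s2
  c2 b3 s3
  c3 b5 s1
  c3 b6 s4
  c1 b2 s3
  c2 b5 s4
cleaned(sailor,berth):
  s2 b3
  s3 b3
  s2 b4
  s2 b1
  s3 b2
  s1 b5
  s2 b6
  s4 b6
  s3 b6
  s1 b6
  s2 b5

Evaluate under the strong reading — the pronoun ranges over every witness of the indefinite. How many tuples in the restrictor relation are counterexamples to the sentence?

9

"her" takes "a sailor" as antecedent and "it" takes "a berth"; both are donkey pronouns co-varying with the restrictor.
Strong reading: for every (c,b,s) with allotted(c,b,s), cleaned(s,b).
Restrictor triples: (c1,b1,s2)→cleaned(s2,b1) ✓  (c1,b1,s4)→cleaned(s4,b1) ✗  (c1,b2,s3)→cleaned(s3,b2) ✓  (c1,b3,s1)→cleaned(s1,b3) ✗  (c1,b4,s3)→cleaned(s3,b4) ✗  (c1,b4,s4)→cleaned(s4,b4) ✗  (c2,b1,s4)→cleaned(s4,b1) ✗  (c2,b2,s2)→cleaned(s2,b2) ✗  (c2,b3,s3)→cleaned(s3,b3) ✓  (c2,b4,s1)→cleaned(s1,b4) ✗  (c2,b5,s4)→cleaned(s4,b5) ✗  (c2,b6,s4)→cleaned(s4,b6) ✓  (c3,b1,s2)→cleaned(s2,b1) ✓  (c3,b2,s4)→cleaned(s4,b2) ✗  (c3,b5,s1)→cleaned(s1,b5) ✓  (c3,b6,s4)→cleaned(s4,b6) ✓
Counterexamples (restrictor triples failing the scope): 9.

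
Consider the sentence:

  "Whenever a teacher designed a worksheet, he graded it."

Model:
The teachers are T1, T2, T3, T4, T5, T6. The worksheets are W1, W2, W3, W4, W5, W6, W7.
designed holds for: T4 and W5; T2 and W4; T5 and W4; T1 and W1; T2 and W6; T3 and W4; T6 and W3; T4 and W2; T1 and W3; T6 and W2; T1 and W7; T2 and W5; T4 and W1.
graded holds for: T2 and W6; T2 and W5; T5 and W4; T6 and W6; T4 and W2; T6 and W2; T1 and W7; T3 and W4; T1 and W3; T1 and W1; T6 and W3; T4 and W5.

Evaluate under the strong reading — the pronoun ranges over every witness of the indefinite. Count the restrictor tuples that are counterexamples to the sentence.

2

"it" takes "a worksheet" as antecedent — a donkey pronoun bound across the clause boundary.
Strong reading: for every (t,w) with designed(t,w), graded(t,w).
Restrictor pairs: (T1,W1) ✓  (T1,W3) ✓  (T1,W7) ✓  (T2,W4) ✗  (T2,W5) ✓  (T2,W6) ✓  (T3,W4) ✓  (T4,W1) ✗  (T4,W2) ✓  (T4,W5) ✓  (T5,W4) ✓  (T6,W2) ✓  (T6,W3) ✓
Counterexamples (restrictor pairs failing the scope): 2.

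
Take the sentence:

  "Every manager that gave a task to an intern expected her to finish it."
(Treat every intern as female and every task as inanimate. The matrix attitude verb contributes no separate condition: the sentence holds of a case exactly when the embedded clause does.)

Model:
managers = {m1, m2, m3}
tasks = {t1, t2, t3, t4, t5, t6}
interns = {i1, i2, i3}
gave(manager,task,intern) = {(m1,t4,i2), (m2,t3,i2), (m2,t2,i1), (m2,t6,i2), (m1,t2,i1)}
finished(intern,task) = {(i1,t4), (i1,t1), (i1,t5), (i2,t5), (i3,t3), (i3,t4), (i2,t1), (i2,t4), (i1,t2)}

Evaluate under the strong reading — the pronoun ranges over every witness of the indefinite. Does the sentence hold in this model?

False

"her" takes "an intern" as antecedent and "it" takes "a task"; both are donkey pronouns co-varying with the restrictor.
Strong reading: for every (m,t,i) with gave(m,t,i), finished(i,t).
Restrictor triples: (m1,t2,i1)→finished(i1,t2) ✓  (m1,t4,i2)→finished(i2,t4) ✓  (m2,t2,i1)→finished(i1,t2) ✓  (m2,t3,i2)→finished(i2,t3) ✗  (m2,t6,i2)→finished(i2,t6) ✗
Counterexample: (m2,t3,i2) — finished(i2,t3) does not hold.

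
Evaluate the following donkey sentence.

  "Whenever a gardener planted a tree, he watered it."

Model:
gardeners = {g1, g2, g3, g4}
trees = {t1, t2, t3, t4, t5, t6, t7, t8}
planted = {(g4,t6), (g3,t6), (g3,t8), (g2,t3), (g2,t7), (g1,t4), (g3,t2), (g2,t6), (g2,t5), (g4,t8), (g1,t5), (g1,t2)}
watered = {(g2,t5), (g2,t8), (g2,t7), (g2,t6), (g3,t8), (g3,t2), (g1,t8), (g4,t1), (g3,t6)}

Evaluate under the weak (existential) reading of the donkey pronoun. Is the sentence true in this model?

False

"it" takes "a tree" as antecedent — a donkey pronoun bound across the clause boundary.
Weak reading: every gardener g with some planted-tree has at least one planted-tree t such that watered(g,t).
Per gardener: g1:✗  g2:✓  g3:✓  g4:✗
g1 has no witness among its planted-trees.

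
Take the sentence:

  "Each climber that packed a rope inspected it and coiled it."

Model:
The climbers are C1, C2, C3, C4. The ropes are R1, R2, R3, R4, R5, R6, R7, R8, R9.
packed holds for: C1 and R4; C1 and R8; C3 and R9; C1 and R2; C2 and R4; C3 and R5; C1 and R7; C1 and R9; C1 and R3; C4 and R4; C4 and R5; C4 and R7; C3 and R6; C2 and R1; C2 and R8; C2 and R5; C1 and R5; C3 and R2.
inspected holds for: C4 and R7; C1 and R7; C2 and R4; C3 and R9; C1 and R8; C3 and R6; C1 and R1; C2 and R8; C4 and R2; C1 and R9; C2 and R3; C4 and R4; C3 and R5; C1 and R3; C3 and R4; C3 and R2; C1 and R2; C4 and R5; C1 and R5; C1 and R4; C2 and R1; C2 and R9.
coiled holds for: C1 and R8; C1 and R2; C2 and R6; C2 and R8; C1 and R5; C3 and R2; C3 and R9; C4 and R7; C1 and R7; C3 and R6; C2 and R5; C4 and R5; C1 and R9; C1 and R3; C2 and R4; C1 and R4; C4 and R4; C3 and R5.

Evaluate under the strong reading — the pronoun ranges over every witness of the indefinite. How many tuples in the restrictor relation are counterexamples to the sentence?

2

"it" takes "a rope" as antecedent — a donkey pronoun bound across the clause boundary.
Strong reading: for every (c,r) with packed(c,r), inspected(c,r) ∧ coiled(c,r).
Restrictor pairs: (C1,R2) ✓  (C1,R3) ✓  (C1,R4) ✓  (C1,R5) ✓  (C1,R7) ✓  (C1,R8) ✓  (C1,R9) ✓  (C2,R1) ✗  (C2,R4) ✓  (C2,R5) ✗  (C2,R8) ✓  (C3,R2) ✓  (C3,R5) ✓  (C3,R6) ✓  (C3,R9) ✓  (C4,R4) ✓  (C4,R5) ✓  (C4,R7) ✓
Counterexamples (restrictor pairs failing the scope): 2.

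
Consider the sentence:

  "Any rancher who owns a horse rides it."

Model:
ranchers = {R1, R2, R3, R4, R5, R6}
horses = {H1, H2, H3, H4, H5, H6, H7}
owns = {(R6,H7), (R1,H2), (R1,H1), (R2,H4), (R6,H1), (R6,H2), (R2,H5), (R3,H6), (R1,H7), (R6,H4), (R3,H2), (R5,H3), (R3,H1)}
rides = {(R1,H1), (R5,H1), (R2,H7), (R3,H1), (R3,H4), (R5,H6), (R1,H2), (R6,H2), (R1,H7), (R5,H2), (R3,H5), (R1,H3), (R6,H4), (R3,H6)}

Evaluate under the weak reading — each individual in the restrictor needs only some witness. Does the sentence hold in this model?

False

"it" takes "a horse" as antecedent — a donkey pronoun bound across the clause boundary.
Weak reading: every rancher r with some owns-horse has at least one owns-horse h such that rides(r,h).
Per rancher: R1:✓  R2:✗  R3:✓  R5:✗  R6:✓
R2 has no witness among its owns-horses.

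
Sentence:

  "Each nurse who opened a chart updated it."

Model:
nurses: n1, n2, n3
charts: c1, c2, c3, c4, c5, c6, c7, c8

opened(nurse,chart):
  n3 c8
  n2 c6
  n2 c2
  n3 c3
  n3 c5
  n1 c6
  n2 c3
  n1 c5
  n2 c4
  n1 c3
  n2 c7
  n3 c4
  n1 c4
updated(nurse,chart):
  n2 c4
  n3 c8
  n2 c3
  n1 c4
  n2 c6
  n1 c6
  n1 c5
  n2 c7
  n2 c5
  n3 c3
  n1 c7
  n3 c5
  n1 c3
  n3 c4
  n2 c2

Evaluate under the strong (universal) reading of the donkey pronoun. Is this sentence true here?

True

"it" takes "a chart" as antecedent — a donkey pronoun bound across the clause boundary.
Strong reading: for every (n,c) with opened(n,c), updated(n,c).
Restrictor pairs: (n1,c3) ✓  (n1,c4) ✓  (n1,c5) ✓  (n1,c6) ✓  (n2,c2) ✓  (n2,c3) ✓  (n2,c4) ✓  (n2,c6) ✓  (n2,c7) ✓  (n3,c3) ✓  (n3,c4) ✓  (n3,c5) ✓  (n3,c8) ✓
Every restrictor pair satisfies the scope.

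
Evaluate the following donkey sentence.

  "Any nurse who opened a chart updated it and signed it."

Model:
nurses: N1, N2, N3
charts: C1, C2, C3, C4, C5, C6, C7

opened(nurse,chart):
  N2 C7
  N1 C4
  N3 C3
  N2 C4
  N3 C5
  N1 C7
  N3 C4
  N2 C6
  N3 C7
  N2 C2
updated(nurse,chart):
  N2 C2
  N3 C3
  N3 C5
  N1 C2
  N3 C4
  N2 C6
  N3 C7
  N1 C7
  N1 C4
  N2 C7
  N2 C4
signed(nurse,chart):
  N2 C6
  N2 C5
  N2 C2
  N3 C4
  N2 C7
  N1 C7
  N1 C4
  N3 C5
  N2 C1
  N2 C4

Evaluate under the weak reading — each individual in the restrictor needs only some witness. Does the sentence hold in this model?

"it" takes "a chart" as antecedent — a donkey pronoun bound across the clause boundary.
Weak reading: every nurse n with some opened-chart has at least one opened-chart c such that updated(n,c) ∧ signed(n,c).
Per nurse: N1:✓  N2:✓  N3:✓
Every nurse in the restrictor has a witness.

True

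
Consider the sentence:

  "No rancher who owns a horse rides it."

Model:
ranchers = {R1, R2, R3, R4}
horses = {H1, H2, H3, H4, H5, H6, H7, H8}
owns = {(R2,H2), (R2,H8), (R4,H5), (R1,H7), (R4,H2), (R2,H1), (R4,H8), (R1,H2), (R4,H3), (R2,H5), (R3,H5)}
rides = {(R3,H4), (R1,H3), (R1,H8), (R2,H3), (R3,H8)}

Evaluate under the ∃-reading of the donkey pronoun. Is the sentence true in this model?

True

"it" takes "a horse" as antecedent — a donkey pronoun bound across the clause boundary.
Truth condition: for no (r,h) with owns(r,h) does rides(r,h) hold.
Restrictor pairs — does the scope hold? (R1,H2):fails  (R1,H7):fails  (R2,H1):fails  (R2,H2):fails  (R2,H5):fails  (R2,H8):fails  (R3,H5):fails  (R4,H2):fails  (R4,H3):fails  (R4,H5):fails  (R4,H8):fails
Scope holds for no restrictor pair, so the sentence is true.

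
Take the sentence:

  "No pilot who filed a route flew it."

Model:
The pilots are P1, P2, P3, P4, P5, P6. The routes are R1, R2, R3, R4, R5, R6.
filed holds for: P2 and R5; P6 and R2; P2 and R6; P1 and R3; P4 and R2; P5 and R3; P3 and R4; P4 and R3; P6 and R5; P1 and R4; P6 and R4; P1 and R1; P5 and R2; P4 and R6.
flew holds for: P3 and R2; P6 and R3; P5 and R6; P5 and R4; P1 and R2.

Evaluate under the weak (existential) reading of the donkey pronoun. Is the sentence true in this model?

True

"it" takes "a route" as antecedent — a donkey pronoun bound across the clause boundary.
Truth condition: for no (p,r) with filed(p,r) does flew(p,r) hold.
Restrictor pairs — does the scope hold? (P1,R1):fails  (P1,R3):fails  (P1,R4):fails  (P2,R5):fails  (P2,R6):fails  (P3,R4):fails  (P4,R2):fails  (P4,R3):fails  (P4,R6):fails  (P5,R2):fails  (P5,R3):fails  (P6,R2):fails  (P6,R4):fails  (P6,R5):fails
Scope holds for no restrictor pair, so the sentence is true.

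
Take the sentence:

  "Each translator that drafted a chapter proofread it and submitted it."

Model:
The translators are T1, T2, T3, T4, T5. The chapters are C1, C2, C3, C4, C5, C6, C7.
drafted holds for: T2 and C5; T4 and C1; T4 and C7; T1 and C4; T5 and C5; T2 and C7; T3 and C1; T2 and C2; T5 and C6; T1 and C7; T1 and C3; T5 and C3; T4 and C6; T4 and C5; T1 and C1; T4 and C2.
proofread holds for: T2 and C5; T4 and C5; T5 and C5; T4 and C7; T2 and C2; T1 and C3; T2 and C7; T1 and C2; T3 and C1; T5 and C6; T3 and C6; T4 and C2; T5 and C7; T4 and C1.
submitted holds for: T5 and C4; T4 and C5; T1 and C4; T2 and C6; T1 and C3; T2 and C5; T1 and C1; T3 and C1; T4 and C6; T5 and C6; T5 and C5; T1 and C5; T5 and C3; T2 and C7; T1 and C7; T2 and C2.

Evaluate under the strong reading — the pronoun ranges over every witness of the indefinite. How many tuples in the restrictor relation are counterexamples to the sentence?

8

"it" takes "a chapter" as antecedent — a donkey pronoun bound across the clause boundary.
Strong reading: for every (t,c) with drafted(t,c), proofread(t,c) ∧ submitted(t,c).
Restrictor pairs: (T1,C1) ✗  (T1,C3) ✓  (T1,C4) ✗  (T1,C7) ✗  (T2,C2) ✓  (T2,C5) ✓  (T2,C7) ✓  (T3,C1) ✓  (T4,C1) ✗  (T4,C2) ✗  (T4,C5) ✓  (T4,C6) ✗  (T4,C7) ✗  (T5,C3) ✗  (T5,C5) ✓  (T5,C6) ✓
Counterexamples (restrictor pairs failing the scope): 8.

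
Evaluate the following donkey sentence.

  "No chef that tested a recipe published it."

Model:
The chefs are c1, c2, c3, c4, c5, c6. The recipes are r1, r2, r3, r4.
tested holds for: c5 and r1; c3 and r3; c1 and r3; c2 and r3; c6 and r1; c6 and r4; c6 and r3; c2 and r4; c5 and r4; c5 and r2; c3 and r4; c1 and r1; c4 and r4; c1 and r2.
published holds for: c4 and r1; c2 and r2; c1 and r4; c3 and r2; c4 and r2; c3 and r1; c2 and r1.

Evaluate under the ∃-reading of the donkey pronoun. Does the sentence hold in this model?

"it" takes "a recipe" as antecedent — a donkey pronoun bound across the clause boundary.
Truth condition: for no (c,r) with tested(c,r) does published(c,r) hold.
Restrictor pairs — does the scope hold? (c1,r1):fails  (c1,r2):fails  (c1,r3):fails  (c2,r3):fails  (c2,r4):fails  (c3,r3):fails  (c3,r4):fails  (c4,r4):fails  (c5,r1):fails  (c5,r2):fails  (c5,r4):fails  (c6,r1):fails  (c6,r3):fails  (c6,r4):fails
Scope holds for no restrictor pair, so the sentence is true.

True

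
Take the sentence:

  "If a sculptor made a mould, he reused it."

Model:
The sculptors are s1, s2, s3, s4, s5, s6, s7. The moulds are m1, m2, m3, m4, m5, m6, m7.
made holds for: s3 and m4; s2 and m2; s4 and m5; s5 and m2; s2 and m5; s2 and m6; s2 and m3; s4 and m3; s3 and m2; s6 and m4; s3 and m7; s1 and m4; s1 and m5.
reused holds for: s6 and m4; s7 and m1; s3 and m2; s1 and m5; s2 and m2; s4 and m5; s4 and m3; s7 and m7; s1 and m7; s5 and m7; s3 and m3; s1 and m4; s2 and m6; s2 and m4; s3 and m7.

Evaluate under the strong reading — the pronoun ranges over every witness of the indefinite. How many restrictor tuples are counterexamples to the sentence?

"it" takes "a mould" as antecedent — a donkey pronoun bound across the clause boundary.
Strong reading: for every (s,m) with made(s,m), reused(s,m).
Restrictor pairs: (s1,m4) ✓  (s1,m5) ✓  (s2,m2) ✓  (s2,m3) ✗  (s2,m5) ✗  (s2,m6) ✓  (s3,m2) ✓  (s3,m4) ✗  (s3,m7) ✓  (s4,m3) ✓  (s4,m5) ✓  (s5,m2) ✗  (s6,m4) ✓
Counterexamples (restrictor pairs failing the scope): 4.

4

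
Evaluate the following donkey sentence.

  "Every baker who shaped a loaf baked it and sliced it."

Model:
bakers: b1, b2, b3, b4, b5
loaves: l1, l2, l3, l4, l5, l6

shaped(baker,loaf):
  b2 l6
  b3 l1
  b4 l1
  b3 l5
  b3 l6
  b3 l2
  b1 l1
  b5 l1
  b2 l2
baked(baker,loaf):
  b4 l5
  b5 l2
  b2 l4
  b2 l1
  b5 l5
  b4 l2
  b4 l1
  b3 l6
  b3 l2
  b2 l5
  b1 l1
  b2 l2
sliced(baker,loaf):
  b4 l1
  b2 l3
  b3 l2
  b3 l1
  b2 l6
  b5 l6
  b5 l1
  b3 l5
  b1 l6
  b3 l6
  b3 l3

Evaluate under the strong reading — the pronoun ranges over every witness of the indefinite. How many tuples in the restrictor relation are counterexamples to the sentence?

"it" takes "a loaf" as antecedent — a donkey pronoun bound across the clause boundary.
Strong reading: for every (b,l) with shaped(b,l), baked(b,l) ∧ sliced(b,l).
Restrictor pairs: (b1,l1) ✗  (b2,l2) ✗  (b2,l6) ✗  (b3,l1) ✗  (b3,l2) ✓  (b3,l5) ✗  (b3,l6) ✓  (b4,l1) ✓  (b5,l1) ✗
Counterexamples (restrictor pairs failing the scope): 6.

6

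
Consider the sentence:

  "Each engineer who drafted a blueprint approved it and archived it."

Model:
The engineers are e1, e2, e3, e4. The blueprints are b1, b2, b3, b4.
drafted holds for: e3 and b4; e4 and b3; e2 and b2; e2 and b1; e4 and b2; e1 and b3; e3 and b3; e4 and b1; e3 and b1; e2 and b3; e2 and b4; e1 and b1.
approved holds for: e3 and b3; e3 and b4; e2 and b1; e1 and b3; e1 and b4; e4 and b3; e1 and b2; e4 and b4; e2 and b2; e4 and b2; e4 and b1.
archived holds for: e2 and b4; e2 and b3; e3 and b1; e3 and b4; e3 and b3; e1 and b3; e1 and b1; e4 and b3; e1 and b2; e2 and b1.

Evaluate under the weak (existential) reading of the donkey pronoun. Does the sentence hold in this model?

"it" takes "a blueprint" as antecedent — a donkey pronoun bound across the clause boundary.
Weak reading: every engineer e with some drafted-blueprint has at least one drafted-blueprint b such that approved(e,b) ∧ archived(e,b).
Per engineer: e1:✓  e2:✓  e3:✓  e4:✓
Every engineer in the restrictor has a witness.

True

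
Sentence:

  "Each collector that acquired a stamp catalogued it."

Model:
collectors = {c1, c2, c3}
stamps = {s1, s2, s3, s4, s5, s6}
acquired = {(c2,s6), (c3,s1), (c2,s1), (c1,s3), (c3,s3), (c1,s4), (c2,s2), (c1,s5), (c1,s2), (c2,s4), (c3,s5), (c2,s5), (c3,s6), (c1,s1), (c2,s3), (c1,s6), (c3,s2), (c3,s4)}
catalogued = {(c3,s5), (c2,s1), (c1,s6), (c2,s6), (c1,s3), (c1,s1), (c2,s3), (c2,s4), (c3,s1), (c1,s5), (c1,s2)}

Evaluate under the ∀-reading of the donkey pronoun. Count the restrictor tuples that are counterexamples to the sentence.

"it" takes "a stamp" as antecedent — a donkey pronoun bound across the clause boundary.
Strong reading: for every (c,s) with acquired(c,s), catalogued(c,s).
Restrictor pairs: (c1,s1) ✓  (c1,s2) ✓  (c1,s3) ✓  (c1,s4) ✗  (c1,s5) ✓  (c1,s6) ✓  (c2,s1) ✓  (c2,s2) ✗  (c2,s3) ✓  (c2,s4) ✓  (c2,s5) ✗  (c2,s6) ✓  (c3,s1) ✓  (c3,s2) ✗  (c3,s3) ✗  (c3,s4) ✗  (c3,s5) ✓  (c3,s6) ✗
Counterexamples (restrictor pairs failing the scope): 7.

7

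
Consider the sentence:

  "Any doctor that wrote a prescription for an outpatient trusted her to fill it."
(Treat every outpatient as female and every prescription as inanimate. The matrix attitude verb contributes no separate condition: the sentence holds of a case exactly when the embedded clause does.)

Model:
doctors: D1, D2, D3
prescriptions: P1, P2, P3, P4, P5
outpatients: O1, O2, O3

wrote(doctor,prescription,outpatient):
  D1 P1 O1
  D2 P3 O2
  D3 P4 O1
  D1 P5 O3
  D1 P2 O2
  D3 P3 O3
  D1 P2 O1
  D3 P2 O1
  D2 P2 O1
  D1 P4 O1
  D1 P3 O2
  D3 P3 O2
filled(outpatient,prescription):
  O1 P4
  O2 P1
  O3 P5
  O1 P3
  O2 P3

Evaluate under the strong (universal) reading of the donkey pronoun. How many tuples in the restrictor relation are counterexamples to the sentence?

"her" takes "an outpatient" as antecedent and "it" takes "a prescription"; both are donkey pronouns co-varying with the restrictor.
Strong reading: for every (d,p,o) with wrote(d,p,o), filled(o,p).
Restrictor triples: (D1,P1,O1)→filled(O1,P1) ✗  (D1,P2,O1)→filled(O1,P2) ✗  (D1,P2,O2)→filled(O2,P2) ✗  (D1,P3,O2)→filled(O2,P3) ✓  (D1,P4,O1)→filled(O1,P4) ✓  (D1,P5,O3)→filled(O3,P5) ✓  (D2,P2,O1)→filled(O1,P2) ✗  (D2,P3,O2)→filled(O2,P3) ✓  (D3,P2,O1)→filled(O1,P2) ✗  (D3,P3,O2)→filled(O2,P3) ✓  (D3,P3,O3)→filled(O3,P3) ✗  (D3,P4,O1)→filled(O1,P4) ✓
Counterexamples (restrictor triples failing the scope): 6.

6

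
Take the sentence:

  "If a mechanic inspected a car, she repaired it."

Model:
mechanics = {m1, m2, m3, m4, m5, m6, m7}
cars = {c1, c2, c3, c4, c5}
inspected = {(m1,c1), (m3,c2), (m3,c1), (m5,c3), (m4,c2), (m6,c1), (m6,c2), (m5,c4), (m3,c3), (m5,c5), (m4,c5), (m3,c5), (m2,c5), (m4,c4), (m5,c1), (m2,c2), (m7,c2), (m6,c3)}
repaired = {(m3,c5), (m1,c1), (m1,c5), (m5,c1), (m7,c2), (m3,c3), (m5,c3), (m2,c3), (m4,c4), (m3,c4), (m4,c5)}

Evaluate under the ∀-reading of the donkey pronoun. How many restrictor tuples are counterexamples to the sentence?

10

"it" takes "a car" as antecedent — a donkey pronoun bound across the clause boundary.
Strong reading: for every (m,c) with inspected(m,c), repaired(m,c).
Restrictor pairs: (m1,c1) ✓  (m2,c2) ✗  (m2,c5) ✗  (m3,c1) ✗  (m3,c2) ✗  (m3,c3) ✓  (m3,c5) ✓  (m4,c2) ✗  (m4,c4) ✓  (m4,c5) ✓  (m5,c1) ✓  (m5,c3) ✓  (m5,c4) ✗  (m5,c5) ✗  (m6,c1) ✗  (m6,c2) ✗  (m6,c3) ✗  (m7,c2) ✓
Counterexamples (restrictor pairs failing the scope): 10.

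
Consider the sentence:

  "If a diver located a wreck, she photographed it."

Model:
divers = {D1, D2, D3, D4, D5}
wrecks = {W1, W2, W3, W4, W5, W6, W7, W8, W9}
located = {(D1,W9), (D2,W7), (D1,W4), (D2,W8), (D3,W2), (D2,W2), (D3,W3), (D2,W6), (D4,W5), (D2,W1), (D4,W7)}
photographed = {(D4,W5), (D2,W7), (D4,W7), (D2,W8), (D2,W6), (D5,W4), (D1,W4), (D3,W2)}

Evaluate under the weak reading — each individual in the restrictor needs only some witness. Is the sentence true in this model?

"it" takes "a wreck" as antecedent — a donkey pronoun bound across the clause boundary.
Weak reading: every diver d with some located-wreck has at least one located-wreck w such that photographed(d,w).
Per diver: D1:✓  D2:✓  D3:✓  D4:✓
Every diver in the restrictor has a witness.

True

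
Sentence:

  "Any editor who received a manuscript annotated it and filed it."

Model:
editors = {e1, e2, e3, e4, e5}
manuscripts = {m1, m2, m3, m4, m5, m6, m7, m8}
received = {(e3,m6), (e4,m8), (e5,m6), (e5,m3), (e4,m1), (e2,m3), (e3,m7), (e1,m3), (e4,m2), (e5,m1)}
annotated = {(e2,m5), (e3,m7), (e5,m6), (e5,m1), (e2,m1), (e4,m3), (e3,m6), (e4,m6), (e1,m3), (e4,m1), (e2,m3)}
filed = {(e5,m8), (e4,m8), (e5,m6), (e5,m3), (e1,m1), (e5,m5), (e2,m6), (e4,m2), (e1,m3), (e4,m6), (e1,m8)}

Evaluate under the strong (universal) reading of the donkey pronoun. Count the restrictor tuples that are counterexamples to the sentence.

8

"it" takes "a manuscript" as antecedent — a donkey pronoun bound across the clause boundary.
Strong reading: for every (e,m) with received(e,m), annotated(e,m) ∧ filed(e,m).
Restrictor pairs: (e1,m3) ✓  (e2,m3) ✗  (e3,m6) ✗  (e3,m7) ✗  (e4,m1) ✗  (e4,m2) ✗  (e4,m8) ✗  (e5,m1) ✗  (e5,m3) ✗  (e5,m6) ✓
Counterexamples (restrictor pairs failing the scope): 8.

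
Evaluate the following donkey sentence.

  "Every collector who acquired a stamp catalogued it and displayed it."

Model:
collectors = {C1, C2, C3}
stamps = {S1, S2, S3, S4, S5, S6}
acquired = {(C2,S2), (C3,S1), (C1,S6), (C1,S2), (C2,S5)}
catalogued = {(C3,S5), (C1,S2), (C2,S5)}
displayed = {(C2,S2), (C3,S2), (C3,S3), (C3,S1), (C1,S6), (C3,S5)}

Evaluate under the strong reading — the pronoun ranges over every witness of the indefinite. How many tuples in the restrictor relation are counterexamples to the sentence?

"it" takes "a stamp" as antecedent — a donkey pronoun bound across the clause boundary.
Strong reading: for every (c,s) with acquired(c,s), catalogued(c,s) ∧ displayed(c,s).
Restrictor pairs: (C1,S2) ✗  (C1,S6) ✗  (C2,S2) ✗  (C2,S5) ✗  (C3,S1) ✗
Counterexamples (restrictor pairs failing the scope): 5.

5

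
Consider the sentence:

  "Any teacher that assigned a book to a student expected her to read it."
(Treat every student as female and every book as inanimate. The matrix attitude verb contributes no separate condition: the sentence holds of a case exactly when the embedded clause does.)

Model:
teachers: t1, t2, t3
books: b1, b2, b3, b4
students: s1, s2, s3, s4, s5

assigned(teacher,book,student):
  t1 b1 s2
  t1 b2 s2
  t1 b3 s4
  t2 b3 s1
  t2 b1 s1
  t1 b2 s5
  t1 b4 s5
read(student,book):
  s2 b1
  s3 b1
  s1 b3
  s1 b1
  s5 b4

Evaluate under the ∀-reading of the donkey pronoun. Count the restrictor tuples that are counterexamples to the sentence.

3

"her" takes "a student" as antecedent and "it" takes "a book"; both are donkey pronouns co-varying with the restrictor.
Strong reading: for every (t,b,s) with assigned(t,b,s), read(s,b).
Restrictor triples: (t1,b1,s2)→read(s2,b1) ✓  (t1,b2,s2)→read(s2,b2) ✗  (t1,b2,s5)→read(s5,b2) ✗  (t1,b3,s4)→read(s4,b3) ✗  (t1,b4,s5)→read(s5,b4) ✓  (t2,b1,s1)→read(s1,b1) ✓  (t2,b3,s1)→read(s1,b3) ✓
Counterexamples (restrictor triples failing the scope): 3.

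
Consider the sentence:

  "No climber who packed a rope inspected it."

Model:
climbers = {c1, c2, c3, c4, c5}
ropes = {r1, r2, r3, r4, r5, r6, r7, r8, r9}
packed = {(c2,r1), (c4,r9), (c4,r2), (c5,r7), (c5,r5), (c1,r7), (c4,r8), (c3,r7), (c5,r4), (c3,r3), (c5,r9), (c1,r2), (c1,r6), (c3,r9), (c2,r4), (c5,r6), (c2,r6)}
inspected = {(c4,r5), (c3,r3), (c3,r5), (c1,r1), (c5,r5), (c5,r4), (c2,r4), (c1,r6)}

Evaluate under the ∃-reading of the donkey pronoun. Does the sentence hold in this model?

False

"it" takes "a rope" as antecedent — a donkey pronoun bound across the clause boundary.
Truth condition: for no (c,r) with packed(c,r) does inspected(c,r) hold.
Restrictor pairs — does the scope hold? (c1,r2):fails  (c1,r6):holds  (c1,r7):fails  (c2,r1):fails  (c2,r4):holds  (c2,r6):fails  (c3,r3):holds  (c3,r7):fails  (c3,r9):fails  (c4,r2):fails  (c4,r8):fails  (c4,r9):fails  (c5,r4):holds  (c5,r5):holds  (c5,r6):fails  (c5,r7):fails  (c5,r9):fails
Scope holds for 5 pair(s), so the sentence is false.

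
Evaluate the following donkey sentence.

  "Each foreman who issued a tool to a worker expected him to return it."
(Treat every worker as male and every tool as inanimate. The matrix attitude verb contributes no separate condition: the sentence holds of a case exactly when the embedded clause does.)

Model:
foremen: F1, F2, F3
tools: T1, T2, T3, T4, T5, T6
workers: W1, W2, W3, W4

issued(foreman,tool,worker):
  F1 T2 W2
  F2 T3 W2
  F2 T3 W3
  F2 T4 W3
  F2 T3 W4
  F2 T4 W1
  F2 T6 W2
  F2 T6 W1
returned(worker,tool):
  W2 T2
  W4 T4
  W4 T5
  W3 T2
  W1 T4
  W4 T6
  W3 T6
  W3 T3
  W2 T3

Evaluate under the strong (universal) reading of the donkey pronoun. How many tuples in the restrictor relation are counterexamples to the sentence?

"him" takes "a worker" as antecedent and "it" takes "a tool"; both are donkey pronouns co-varying with the restrictor.
Strong reading: for every (f,t,w) with issued(f,t,w), returned(w,t).
Restrictor triples: (F1,T2,W2)→returned(W2,T2) ✓  (F2,T3,W2)→returned(W2,T3) ✓  (F2,T3,W3)→returned(W3,T3) ✓  (F2,T3,W4)→returned(W4,T3) ✗  (F2,T4,W1)→returned(W1,T4) ✓  (F2,T4,W3)→returned(W3,T4) ✗  (F2,T6,W1)→returned(W1,T6) ✗  (F2,T6,W2)→returned(W2,T6) ✗
Counterexamples (restrictor triples failing the scope): 4.

4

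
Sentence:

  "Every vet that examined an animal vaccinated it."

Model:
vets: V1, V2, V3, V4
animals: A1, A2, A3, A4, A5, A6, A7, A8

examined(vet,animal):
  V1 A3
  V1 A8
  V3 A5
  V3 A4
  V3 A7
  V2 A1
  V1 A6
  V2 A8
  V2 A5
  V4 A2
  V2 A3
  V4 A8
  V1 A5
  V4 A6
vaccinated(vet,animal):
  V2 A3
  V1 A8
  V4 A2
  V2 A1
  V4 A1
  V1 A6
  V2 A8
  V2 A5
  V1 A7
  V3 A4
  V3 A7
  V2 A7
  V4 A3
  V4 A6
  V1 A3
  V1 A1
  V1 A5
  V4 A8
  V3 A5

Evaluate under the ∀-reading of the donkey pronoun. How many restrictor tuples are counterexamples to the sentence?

"it" takes "an animal" as antecedent — a donkey pronoun bound across the clause boundary.
Strong reading: for every (v,a) with examined(v,a), vaccinated(v,a).
Restrictor pairs: (V1,A3) ✓  (V1,A5) ✓  (V1,A6) ✓  (V1,A8) ✓  (V2,A1) ✓  (V2,A3) ✓  (V2,A5) ✓  (V2,A8) ✓  (V3,A4) ✓  (V3,A5) ✓  (V3,A7) ✓  (V4,A2) ✓  (V4,A6) ✓  (V4,A8) ✓
Counterexamples (restrictor pairs failing the scope): 0.

0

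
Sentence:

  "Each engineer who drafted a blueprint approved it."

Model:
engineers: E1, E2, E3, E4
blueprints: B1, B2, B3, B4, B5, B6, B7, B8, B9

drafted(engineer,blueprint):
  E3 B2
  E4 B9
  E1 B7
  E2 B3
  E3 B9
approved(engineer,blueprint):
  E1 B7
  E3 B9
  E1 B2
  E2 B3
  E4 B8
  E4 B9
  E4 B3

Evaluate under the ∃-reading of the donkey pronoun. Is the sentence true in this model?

True

"it" takes "a blueprint" as antecedent — a donkey pronoun bound across the clause boundary.
Weak reading: every engineer e with some drafted-blueprint has at least one drafted-blueprint b such that approved(e,b).
Per engineer: E1:✓  E2:✓  E3:✓  E4:✓
Every engineer in the restrictor has a witness.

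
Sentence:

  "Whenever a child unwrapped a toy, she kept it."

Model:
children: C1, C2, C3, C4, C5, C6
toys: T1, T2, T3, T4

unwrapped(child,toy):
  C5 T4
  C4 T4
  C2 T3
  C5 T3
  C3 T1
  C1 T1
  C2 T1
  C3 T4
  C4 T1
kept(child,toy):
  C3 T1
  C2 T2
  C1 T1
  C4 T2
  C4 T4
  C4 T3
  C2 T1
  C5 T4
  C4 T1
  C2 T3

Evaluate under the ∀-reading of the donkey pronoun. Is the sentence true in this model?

False

"it" takes "a toy" as antecedent — a donkey pronoun bound across the clause boundary.
Strong reading: for every (c,t) with unwrapped(c,t), kept(c,t).
Restrictor pairs: (C1,T1) ✓  (C2,T1) ✓  (C2,T3) ✓  (C3,T1) ✓  (C3,T4) ✗  (C4,T1) ✓  (C4,T4) ✓  (C5,T3) ✗  (C5,T4) ✓
Counterexample: (C3,T4) is in unwrapped but fails the scope.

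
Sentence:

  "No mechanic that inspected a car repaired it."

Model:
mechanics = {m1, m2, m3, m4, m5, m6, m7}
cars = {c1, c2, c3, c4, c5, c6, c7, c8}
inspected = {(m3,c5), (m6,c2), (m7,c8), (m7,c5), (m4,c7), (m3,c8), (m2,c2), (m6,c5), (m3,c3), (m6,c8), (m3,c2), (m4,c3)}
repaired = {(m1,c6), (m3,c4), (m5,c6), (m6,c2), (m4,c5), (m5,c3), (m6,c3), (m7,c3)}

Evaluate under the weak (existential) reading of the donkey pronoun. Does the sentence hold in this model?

False

"it" takes "a car" as antecedent — a donkey pronoun bound across the clause boundary.
Truth condition: for no (m,c) with inspected(m,c) does repaired(m,c) hold.
Restrictor pairs — does the scope hold? (m2,c2):fails  (m3,c2):fails  (m3,c3):fails  (m3,c5):fails  (m3,c8):fails  (m4,c3):fails  (m4,c7):fails  (m6,c2):holds  (m6,c5):fails  (m6,c8):fails  (m7,c5):fails  (m7,c8):fails
Scope holds for 1 pair(s), so the sentence is false.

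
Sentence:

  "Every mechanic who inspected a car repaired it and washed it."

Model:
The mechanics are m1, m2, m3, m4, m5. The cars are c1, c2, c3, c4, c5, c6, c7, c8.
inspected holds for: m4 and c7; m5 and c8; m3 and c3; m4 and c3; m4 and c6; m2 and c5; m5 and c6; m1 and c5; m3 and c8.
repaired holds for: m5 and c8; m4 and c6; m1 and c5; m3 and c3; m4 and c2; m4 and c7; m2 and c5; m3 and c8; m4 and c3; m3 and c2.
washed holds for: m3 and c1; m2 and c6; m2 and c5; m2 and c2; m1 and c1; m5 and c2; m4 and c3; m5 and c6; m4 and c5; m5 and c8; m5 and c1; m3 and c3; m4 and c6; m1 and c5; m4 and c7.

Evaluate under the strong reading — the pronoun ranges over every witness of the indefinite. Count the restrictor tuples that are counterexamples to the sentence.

"it" takes "a car" as antecedent — a donkey pronoun bound across the clause boundary.
Strong reading: for every (m,c) with inspected(m,c), repaired(m,c) ∧ washed(m,c).
Restrictor pairs: (m1,c5) ✓  (m2,c5) ✓  (m3,c3) ✓  (m3,c8) ✗  (m4,c3) ✓  (m4,c6) ✓  (m4,c7) ✓  (m5,c6) ✗  (m5,c8) ✓
Counterexamples (restrictor pairs failing the scope): 2.

2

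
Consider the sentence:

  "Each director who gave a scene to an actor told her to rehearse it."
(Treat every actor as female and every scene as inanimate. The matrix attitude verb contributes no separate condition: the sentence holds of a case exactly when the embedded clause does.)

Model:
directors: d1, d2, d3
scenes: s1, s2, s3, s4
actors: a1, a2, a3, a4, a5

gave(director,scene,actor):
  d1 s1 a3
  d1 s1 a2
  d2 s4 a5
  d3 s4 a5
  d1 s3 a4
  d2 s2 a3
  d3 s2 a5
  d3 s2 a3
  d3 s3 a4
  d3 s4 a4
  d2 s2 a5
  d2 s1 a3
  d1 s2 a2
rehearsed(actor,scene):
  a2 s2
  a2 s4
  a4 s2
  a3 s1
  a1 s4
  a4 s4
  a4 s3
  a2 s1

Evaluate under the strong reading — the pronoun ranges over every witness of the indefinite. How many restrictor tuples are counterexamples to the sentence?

"her" takes "an actor" as antecedent and "it" takes "a scene"; both are donkey pronouns co-varying with the restrictor.
Strong reading: for every (d,s,a) with gave(d,s,a), rehearsed(a,s).
Restrictor triples: (d1,s1,a2)→rehearsed(a2,s1) ✓  (d1,s1,a3)→rehearsed(a3,s1) ✓  (d1,s2,a2)→rehearsed(a2,s2) ✓  (d1,s3,a4)→rehearsed(a4,s3) ✓  (d2,s1,a3)→rehearsed(a3,s1) ✓  (d2,s2,a3)→rehearsed(a3,s2) ✗  (d2,s2,a5)→rehearsed(a5,s2) ✗  (d2,s4,a5)→rehearsed(a5,s4) ✗  (d3,s2,a3)→rehearsed(a3,s2) ✗  (d3,s2,a5)→rehearsed(a5,s2) ✗  (d3,s3,a4)→rehearsed(a4,s3) ✓  (d3,s4,a4)→rehearsed(a4,s4) ✓  (d3,s4,a5)→rehearsed(a5,s4) ✗
Counterexamples (restrictor triples failing the scope): 6.

6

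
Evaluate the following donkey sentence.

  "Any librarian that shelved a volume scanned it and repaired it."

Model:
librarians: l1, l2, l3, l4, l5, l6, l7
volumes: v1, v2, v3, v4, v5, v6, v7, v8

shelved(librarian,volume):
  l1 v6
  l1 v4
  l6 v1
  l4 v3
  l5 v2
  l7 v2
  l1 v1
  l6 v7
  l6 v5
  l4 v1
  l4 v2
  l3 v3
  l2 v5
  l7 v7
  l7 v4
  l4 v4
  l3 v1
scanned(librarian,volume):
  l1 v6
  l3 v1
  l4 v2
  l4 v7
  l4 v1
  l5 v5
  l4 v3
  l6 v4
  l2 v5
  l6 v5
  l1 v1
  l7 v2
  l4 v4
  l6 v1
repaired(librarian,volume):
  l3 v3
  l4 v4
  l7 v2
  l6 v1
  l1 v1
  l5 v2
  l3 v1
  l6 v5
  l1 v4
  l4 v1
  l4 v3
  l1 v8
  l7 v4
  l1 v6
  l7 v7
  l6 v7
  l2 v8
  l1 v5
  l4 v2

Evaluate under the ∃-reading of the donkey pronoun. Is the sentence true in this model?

"it" takes "a volume" as antecedent — a donkey pronoun bound across the clause boundary.
Weak reading: every librarian l with some shelved-volume has at least one shelved-volume v such that scanned(l,v) ∧ repaired(l,v).
Per librarian: l1:✓  l2:✗  l3:✓  l4:✓  l5:✗  l6:✓  l7:✓
l2 has no witness among its shelved-volumes.

False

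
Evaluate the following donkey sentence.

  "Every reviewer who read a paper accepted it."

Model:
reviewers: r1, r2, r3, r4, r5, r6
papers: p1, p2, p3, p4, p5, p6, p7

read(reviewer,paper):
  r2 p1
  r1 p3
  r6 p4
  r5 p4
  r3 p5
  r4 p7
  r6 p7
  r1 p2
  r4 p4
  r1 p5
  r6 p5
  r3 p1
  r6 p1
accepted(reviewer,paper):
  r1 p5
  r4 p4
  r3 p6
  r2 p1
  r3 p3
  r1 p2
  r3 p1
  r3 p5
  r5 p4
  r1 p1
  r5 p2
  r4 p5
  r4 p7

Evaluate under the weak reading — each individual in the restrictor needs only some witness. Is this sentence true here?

False

"it" takes "a paper" as antecedent — a donkey pronoun bound across the clause boundary.
Weak reading: every reviewer r with some read-paper has at least one read-paper p such that accepted(r,p).
Per reviewer: r1:✓  r2:✓  r3:✓  r4:✓  r5:✓  r6:✗
r6 has no witness among its read-papers.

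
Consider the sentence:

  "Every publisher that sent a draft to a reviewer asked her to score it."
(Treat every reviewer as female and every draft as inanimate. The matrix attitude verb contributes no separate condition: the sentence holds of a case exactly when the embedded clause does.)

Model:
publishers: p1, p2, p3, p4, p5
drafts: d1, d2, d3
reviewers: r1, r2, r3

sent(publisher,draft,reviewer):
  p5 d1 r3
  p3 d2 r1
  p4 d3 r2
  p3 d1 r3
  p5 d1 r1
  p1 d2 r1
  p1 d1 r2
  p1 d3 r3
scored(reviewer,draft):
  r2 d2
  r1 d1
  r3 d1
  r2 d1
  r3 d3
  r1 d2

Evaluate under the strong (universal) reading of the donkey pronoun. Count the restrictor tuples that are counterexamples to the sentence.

"her" takes "a reviewer" as antecedent and "it" takes "a draft"; both are donkey pronouns co-varying with the restrictor.
Strong reading: for every (p,d,r) with sent(p,d,r), scored(r,d).
Restrictor triples: (p1,d1,r2)→scored(r2,d1) ✓  (p1,d2,r1)→scored(r1,d2) ✓  (p1,d3,r3)→scored(r3,d3) ✓  (p3,d1,r3)→scored(r3,d1) ✓  (p3,d2,r1)→scored(r1,d2) ✓  (p4,d3,r2)→scored(r2,d3) ✗  (p5,d1,r1)→scored(r1,d1) ✓  (p5,d1,r3)→scored(r3,d1) ✓
Counterexamples (restrictor triples failing the scope): 1.

1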